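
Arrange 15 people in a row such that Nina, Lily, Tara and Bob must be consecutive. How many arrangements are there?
Treat the 4 as one block: (15-4+1)! × 4! = 479001600 × 24 = 11496038400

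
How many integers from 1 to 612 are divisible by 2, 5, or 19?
⌊612/2⌋+⌊612/5⌋+⌊612/19⌋ - ⌊612/10⌋-⌊612/38⌋-⌊612/95⌋ + ⌊612/190⌋ = 306+122+32 - 61-16-6 + 3 = 380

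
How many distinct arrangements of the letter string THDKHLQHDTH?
11! / (1! × 1! × 1! × 2! × 4! × 2!) = 415800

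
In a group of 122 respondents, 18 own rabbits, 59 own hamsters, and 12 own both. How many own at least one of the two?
|A∪B| = |A| + |B| - |A∩B| = 18 + 59 - 12 = 65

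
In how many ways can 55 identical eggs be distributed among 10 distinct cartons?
C(55+10-1, 10-1) = C(64, 9) = 27540584512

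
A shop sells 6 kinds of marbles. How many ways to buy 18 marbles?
C(18+6-1, 6-1) = C(23, 5) = 33649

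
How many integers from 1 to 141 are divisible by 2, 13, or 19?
⌊141/2⌋+⌊141/13⌋+⌊141/19⌋ - ⌊141/26⌋-⌊141/38⌋-⌊141/247⌋ + ⌊141/494⌋ = 70+10+7 - 5-3-0 + 0 = 79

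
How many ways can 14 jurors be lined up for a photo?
14! = 87178291200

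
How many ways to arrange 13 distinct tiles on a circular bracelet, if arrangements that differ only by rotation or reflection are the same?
(13-1)!/2 = 479001600/2 = 239500800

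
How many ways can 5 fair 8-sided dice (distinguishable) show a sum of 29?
Coefficient of x^29 in (x + x² + ... + x^8)^5. By inclusion-exclusion on dice exceeding 8: Σ_j (-1)^j C(5,j)·C(29-1-8j, 4) = C(5,0)·C(28,4) - C(5,1)·C(20,4) + C(5,2)·C(12,4) - C(5,3)·C(4,4) = 1·20475 - 5·4845 + 10·495 - 10·1 = 1190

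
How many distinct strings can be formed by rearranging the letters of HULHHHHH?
8! / (1! × 1! × 6!) = 56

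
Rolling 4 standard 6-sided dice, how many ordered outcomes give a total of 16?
Coefficient of x^16 in (x + x² + ... + x^6)^4. By inclusion-exclusion on dice exceeding 6: Σ_j (-1)^j C(4,j)·C(16-1-6j, 3) = C(4,0)·C(15,3) - C(4,1)·C(9,3) + C(4,2)·C(3,3) = 1·455 - 4·84 + 6·1 = 125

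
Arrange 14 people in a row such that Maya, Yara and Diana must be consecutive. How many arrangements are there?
Treat the 3 as one block: (14-3+1)! × 3! = 479001600 × 6 = 2874009600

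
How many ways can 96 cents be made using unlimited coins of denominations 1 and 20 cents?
Coefficient of x^96 in 1/(1-x^1) · 1/(1-x^20). Use j coins of 20 for j = 0..⌊96/20⌋ = 4, the rest in 1s: 4 + 1 = 5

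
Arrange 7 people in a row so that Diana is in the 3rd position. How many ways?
Fix one position: (7-1)! = 720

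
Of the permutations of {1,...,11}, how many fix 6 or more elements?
Exactly j fixed points: C(11,j)·!(11-j); sum over j ≥ 6 (derangement numbers via !m = (m-1)·(!(m-1) + !(m-2)): !0..!5 = 1, 0, 1, 2, 9, 44). Σ_{j=6}^{11} C(11,j)·!(11-j) = C(11,6)·!5 + C(11,7)·!4 + C(11,8)·!3 + C(11,9)·!2 + C(11,10)·!1 + C(11,11)·!0 = 462·44 + 330·9 + 165·2 + 55·1 + 11·0 + 1·1 = 23684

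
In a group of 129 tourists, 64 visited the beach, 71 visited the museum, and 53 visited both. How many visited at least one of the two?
|A∪B| = |A| + |B| - |A∩B| = 64 + 71 - 53 = 82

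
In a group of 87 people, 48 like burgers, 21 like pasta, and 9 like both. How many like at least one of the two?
|A∪B| = |A| + |B| - |A∩B| = 48 + 21 - 9 = 60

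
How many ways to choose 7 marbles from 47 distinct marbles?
C(47,7) = 47!/(7!×40!) = 62891499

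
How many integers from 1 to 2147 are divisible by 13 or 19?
⌊2147/13⌋ + ⌊2147/19⌋ - ⌊2147/247⌋ = 165 + 113 - 8 = 270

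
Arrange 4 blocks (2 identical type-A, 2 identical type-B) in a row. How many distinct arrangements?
4! / (2! × 2!) = 6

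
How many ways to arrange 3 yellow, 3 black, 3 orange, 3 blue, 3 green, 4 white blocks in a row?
19! / (3! × 3! × 3! × 3! × 3! × 4!) = 651819168000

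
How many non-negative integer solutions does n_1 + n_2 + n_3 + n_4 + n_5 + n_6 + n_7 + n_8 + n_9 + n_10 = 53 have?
C(53+10-1, 10-1) = C(62, 9) = 20286591270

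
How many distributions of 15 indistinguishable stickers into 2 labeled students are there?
C(15+2-1, 2-1) = C(16, 1) = 16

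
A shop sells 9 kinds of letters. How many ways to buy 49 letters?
C(49+9-1, 9-1) = C(57, 8) = 1652411475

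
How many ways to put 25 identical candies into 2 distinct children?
C(25+2-1, 2-1) = C(26, 1) = 26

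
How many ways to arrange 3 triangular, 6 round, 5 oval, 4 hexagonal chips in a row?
18! / (3! × 6! × 5! × 4!) = 514594080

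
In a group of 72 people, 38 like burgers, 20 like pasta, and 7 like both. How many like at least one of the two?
|A∪B| = |A| + |B| - |A∩B| = 38 + 20 - 7 = 51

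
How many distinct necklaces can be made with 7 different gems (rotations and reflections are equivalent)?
(7-1)!/2 = 720/2 = 360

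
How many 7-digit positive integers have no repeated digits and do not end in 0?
Last digit: 9 nonzero choices. First digit: 8 (nonzero, ≠last). Middle 5: P(8,5) = 6720. Total = 483840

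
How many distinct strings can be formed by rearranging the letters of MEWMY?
5! / (1! × 1! × 1! × 2!) = 60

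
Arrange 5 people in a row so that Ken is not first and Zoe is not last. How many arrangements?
By inclusion-exclusion: 5! - 2×(5-1)! + (5-2)! = 120 - 48 + 6 = 78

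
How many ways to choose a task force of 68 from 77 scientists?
C(77,68) = 77!/(68!×9!) = 161322559475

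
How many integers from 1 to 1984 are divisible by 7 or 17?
⌊1984/7⌋ + ⌊1984/17⌋ - ⌊1984/119⌋ = 283 + 116 - 16 = 383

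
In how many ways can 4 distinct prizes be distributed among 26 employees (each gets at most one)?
P(26,4) = 26!/(26-4)! = 358800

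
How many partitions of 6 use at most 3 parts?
By conjugation, equals partitions of 6 into parts ≤ 3. Let r_j(i) = number of partitions of i into parts ≤ j, for i = 0..6. r_1(i) = 1 for all i; r_j(i) = r_{j-1}(i) + r_j(i-j). Rows j = 2..3: ≤2: 1 1 2 2 3 3 4; ≤3: 1 1 2 3 4 5 7. r_3(6) = 7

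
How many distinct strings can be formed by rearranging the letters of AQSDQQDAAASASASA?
16! / (2! × 7! × 4! × 3!) = 14414400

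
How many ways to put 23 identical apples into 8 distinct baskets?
C(23+8-1, 8-1) = C(30, 7) = 2035800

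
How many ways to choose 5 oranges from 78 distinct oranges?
C(78,5) = 78!/(5!×73!) = 21111090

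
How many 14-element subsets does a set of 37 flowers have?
C(37,14) = 37!/(14!×23!) = 6107086800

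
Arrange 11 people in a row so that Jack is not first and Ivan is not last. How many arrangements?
By inclusion-exclusion: 11! - 2×(11-1)! + (11-2)! = 39916800 - 7257600 + 362880 = 33022080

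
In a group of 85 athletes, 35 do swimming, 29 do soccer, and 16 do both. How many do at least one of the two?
|A∪B| = |A| + |B| - |A∩B| = 35 + 29 - 16 = 48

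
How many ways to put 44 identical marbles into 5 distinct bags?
C(44+5-1, 5-1) = C(48, 4) = 194580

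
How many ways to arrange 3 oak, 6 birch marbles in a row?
9! / (3! × 6!) = 84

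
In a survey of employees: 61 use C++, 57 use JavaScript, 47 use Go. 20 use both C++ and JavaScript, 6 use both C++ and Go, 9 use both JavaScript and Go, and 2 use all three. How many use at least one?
|A∪B∪C| = 61+57+47-20-6-9+2 = 132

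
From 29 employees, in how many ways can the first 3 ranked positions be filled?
P(29,3) = 29!/(29-3)! = 21924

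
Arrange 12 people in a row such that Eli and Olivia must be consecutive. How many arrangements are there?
Treat the 2 as one block: (12-2+1)! × 2! = 39916800 × 2 = 79833600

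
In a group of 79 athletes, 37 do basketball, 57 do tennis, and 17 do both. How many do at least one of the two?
|A∪B| = |A| + |B| - |A∩B| = 37 + 57 - 17 = 77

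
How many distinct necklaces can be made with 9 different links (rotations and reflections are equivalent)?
(9-1)!/2 = 40320/2 = 20160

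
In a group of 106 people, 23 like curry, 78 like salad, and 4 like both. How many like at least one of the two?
|A∪B| = |A| + |B| - |A∩B| = 23 + 78 - 4 = 97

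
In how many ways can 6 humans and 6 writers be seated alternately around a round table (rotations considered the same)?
Fix one of the humans: (6-1)! ways for the remaining humans, × 6! ways for the writers = 120 × 720 = 86400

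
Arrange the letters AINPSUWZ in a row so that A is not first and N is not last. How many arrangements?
By inclusion-exclusion: 8! - 2×(8-1)! + (8-2)! = 40320 - 10080 + 720 = 30960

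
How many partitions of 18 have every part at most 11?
Let r_j(i) = number of partitions of i into parts ≤ j, for i = 0..18. r_1(i) = 1 for all i; r_j(i) = r_{j-1}(i) + r_j(i-j). Rows j = 2..11: ≤2: 1 1 2 2 3 3 4 4 5 5 6 6 7 7 8 8 9 9 10; ≤3: 1 1 2 3 4 5 7 8 10 12 14 16 19 21 24 27 30 33 37; ≤4: 1 1 2 3 5 6 9 11 15 18 23 27 34 39 47 54 64 72 84; ≤5: 1 1 2 3 5 7 10 13 18 23 30 37 47 57 70 84 101 119 141; ≤6: 1 1 2 3 5 7 11 14 20 26 35 44 58 71 90 110 136 163 199; ≤7: 1 1 2 3 5 7 11 15 21 28 38 49 65 82 105 131 164 201 248; ≤8: 1 1 2 3 5 7 11 15 22 29 40 52 70 89 116 146 186 230 288; ≤9: 1 1 2 3 5 7 11 15 22 30 41 54 73 94 123 157 201 252 318; ≤10: 1 1 2 3 5 7 11 15 22 30 42 55 75 97 128 164 212 267 340; ≤11: 1 1 2 3 5 7 11 15 22 30 42 56 76 99 131 169 219 278 355. r_11(18) = 355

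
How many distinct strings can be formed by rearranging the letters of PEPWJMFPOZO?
11! / (2! × 1! × 1! × 1! × 1! × 1! × 3! × 1!) = 3326400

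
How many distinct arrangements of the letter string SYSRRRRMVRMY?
12! / (1! × 2! × 5! × 2! × 2!) = 498960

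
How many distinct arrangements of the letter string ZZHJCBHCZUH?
11! / (2! × 3! × 1! × 3! × 1! × 1!) = 554400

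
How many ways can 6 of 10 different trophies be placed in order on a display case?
P(10,6) = 10!/(10-6)! = 151200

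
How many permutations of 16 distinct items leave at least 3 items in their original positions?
Exactly j fixed points: C(16,j)·!(16-j); sum over j ≥ 3 (derangement numbers via !m = (m-1)·(!(m-1) + !(m-2)): !0..!13 = 1, 0, 1, 2, 9, 44, 265, 1854, 14833, 133496, 1334961, 14684570, 176214841, 2290792932). Σ_{j=3}^{16} C(16,j)·!(16-j) = C(16,3)·!13 + C(16,4)·!12 + C(16,5)·!11 + C(16,6)·!10 + C(16,7)·!9 + C(16,8)·!8 + C(16,9)·!7 + C(16,10)·!6 + C(16,11)·!5 + C(16,12)·!4 + C(16,13)·!3 + C(16,14)·!2 + C(16,15)·!1 + C(16,16)·!0 = 560·2290792932 + 1820·176214841 + 4368·14684570 + 8008·1334961 + 11440·133496 + 12870·14833 + 11440·1854 + 8008·265 + 4368·44 + 1820·9 + 560·2 + 120·1 + 16·0 + 1·1 = 1680129258631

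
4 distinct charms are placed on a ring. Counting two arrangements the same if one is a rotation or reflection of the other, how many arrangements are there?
(4-1)!/2 = 6/2 = 3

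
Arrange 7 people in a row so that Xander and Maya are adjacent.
Treat as block: (7-1)! × 2! = 720 × 2 = 1440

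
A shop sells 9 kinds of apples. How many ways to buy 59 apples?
C(59+9-1, 9-1) = C(67, 8) = 6522361560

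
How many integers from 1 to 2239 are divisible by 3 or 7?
⌊2239/3⌋ + ⌊2239/7⌋ - ⌊2239/21⌋ = 746 + 319 - 106 = 959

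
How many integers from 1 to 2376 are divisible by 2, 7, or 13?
⌊2376/2⌋+⌊2376/7⌋+⌊2376/13⌋ - ⌊2376/14⌋-⌊2376/26⌋-⌊2376/91⌋ + ⌊2376/182⌋ = 1188+339+182 - 169-91-26 + 13 = 1436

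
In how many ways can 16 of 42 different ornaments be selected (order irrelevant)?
C(42,16) = 42!/(16!×26!) = 166509721602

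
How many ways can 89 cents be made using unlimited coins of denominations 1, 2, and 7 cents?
Coefficient of x^89 in 1/(1-x^1) · 1/(1-x^2) · 1/(1-x^7). Case on j = number of 7-cent coins (j = 0..12); remainder r = 89 - 7j is made from {1,2} in ⌊r/2⌋+1 ways. r = 89, 82, 75, 68, 61, 54, 47, 40, 33, 26, 19, 12, 5 → 45 + 42 + 38 + 35 + 31 + 28 + 24 + 21 + 17 + 14 + 10 + 7 + 3 = 315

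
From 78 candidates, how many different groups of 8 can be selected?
C(78,8) = 78!/(8!×70!) = 23446881315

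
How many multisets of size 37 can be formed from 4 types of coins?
C(37+4-1, 4-1) = C(40, 3) = 9880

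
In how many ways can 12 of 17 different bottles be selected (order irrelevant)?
C(17,12) = 17!/(12!×5!) = 6188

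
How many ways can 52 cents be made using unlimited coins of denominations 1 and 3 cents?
Coefficient of x^52 in 1/(1-x^1) · 1/(1-x^3). Use j coins of 3 for j = 0..⌊52/3⌋ = 17, the rest in 1s: 17 + 1 = 18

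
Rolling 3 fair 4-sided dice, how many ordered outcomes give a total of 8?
Coefficient of x^8 in (x + x² + ... + x^4)^3. By inclusion-exclusion on dice exceeding 4: Σ_j (-1)^j C(3,j)·C(8-1-4j, 2) = C(3,0)·C(7,2) - C(3,1)·C(3,2) = 1·21 - 3·3 = 12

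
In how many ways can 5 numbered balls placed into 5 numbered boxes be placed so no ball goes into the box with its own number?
!5 = Σ_{j=0}^{5} (-1)^j·5!/j! = 120 - 120 + 60 - 20 + 5 - 1 = 44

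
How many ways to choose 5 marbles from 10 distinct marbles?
C(10,5) = 10!/(5!×5!) = 252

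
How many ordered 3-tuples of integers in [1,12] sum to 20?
Coefficient of x^20 in (x + x² + ... + x^12)^3. By inclusion-exclusion on dice exceeding 12: Σ_j (-1)^j C(3,j)·C(20-1-12j, 2) = C(3,0)·C(19,2) - C(3,1)·C(7,2) = 1·171 - 3·21 = 108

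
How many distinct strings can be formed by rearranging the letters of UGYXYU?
6! / (2! × 1! × 2! × 1!) = 180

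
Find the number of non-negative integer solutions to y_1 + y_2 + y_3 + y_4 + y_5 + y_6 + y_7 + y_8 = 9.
C(9+8-1, 8-1) = C(16, 7) = 11440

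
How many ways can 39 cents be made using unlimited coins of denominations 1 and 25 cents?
Coefficient of x^39 in 1/(1-x^1) · 1/(1-x^25). Use j coins of 25 for j = 0..⌊39/25⌋ = 1, the rest in 1s: 1 + 1 = 2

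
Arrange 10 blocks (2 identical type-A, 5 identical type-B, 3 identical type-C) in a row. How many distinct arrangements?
10! / (2! × 5! × 3!) = 2520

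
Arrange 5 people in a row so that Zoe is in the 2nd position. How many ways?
Fix one position: (5-1)! = 24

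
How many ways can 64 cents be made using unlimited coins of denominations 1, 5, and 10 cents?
Coefficient of x^64 in 1/(1-x^1) · 1/(1-x^5) · 1/(1-x^10). Case on j = number of 10-cent coins (j = 0..6); remainder r = 64 - 10j is made from {1,5} in ⌊r/5⌋+1 ways. r = 64, 54, 44, 34, 24, 14, 4 → 13 + 11 + 9 + 7 + 5 + 3 + 1 = 49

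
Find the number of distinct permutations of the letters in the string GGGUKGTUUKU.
11! / (1! × 4! × 4! × 2!) = 34650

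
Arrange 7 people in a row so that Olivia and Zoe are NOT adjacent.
Total - adjacent = 7! - (7-1)!×2 = 5040 - 1440 = 3600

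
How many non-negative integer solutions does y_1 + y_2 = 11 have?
C(11+2-1, 2-1) = C(12, 1) = 12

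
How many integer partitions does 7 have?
Pentagonal recurrence p(n) = p(n-1) + p(n-2) - p(n-5) - p(n-7) + p(n-12) + p(n-15) - ... gives p(0..6) = 1, 1, 2, 3, 5, 7, 11. p(7) = p(6) + p(5) - p(2) - p(0) = 11 + 7 - 2 - 1 = 15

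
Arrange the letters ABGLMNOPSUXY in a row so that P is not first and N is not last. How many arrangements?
By inclusion-exclusion: 12! - 2×(12-1)! + (12-2)! = 479001600 - 79833600 + 3628800 = 402796800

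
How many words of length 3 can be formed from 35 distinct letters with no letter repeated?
P(35,3) = 35!/(35-3)! = 39270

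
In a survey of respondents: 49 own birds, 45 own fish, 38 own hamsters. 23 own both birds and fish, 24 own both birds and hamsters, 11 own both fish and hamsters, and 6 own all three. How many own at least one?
|A∪B∪C| = 49+45+38-23-24-11+6 = 80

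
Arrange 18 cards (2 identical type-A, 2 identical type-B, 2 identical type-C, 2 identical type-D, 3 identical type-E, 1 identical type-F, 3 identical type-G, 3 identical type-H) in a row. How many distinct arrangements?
18! / (2! × 2! × 2! × 2! × 3! × 1! × 3! × 3!) = 1852538688000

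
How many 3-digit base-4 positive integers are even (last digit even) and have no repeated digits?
Last∈{0,2}. Last=0: 6. Last nonzero: 1×2×P(2,1) = 4. Total = 10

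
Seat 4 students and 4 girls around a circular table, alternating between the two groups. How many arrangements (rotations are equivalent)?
Fix one of the students: (4-1)! ways for the remaining students, × 4! ways for the girls = 6 × 24 = 144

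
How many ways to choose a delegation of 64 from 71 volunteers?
C(71,64) = 71!/(64!×7!) = 1329890705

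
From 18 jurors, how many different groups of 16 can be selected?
C(18,16) = 18!/(16!×2!) = 153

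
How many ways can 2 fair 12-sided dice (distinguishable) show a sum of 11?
Coefficient of x^11 in (x + x² + ... + x^12)^2. By inclusion-exclusion on dice exceeding 12: Σ_j (-1)^j C(2,j)·C(11-1-12j, 1) = C(2,0)·C(10,1) = 1·10 = 10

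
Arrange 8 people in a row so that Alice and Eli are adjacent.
Treat as block: (8-1)! × 2! = 5040 × 2 = 10080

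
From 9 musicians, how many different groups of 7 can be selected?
C(9,7) = 9!/(7!×2!) = 36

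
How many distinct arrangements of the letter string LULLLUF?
7! / (2! × 4! × 1!) = 105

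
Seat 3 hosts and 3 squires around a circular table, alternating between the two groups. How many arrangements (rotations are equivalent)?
Fix one of the hosts: (3-1)! ways for the remaining hosts, × 3! ways for the squires = 2 × 6 = 12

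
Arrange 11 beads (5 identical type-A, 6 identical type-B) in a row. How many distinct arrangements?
11! / (5! × 6!) = 462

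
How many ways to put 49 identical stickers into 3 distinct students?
C(49+3-1, 3-1) = C(51, 2) = 1275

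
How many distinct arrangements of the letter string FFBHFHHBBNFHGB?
14! / (4! × 4! × 4! × 1! × 1!) = 6306300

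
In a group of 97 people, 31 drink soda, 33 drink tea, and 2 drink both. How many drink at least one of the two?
|A∪B| = |A| + |B| - |A∩B| = 31 + 33 - 2 = 62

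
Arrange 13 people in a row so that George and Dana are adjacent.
Treat as block: (13-1)! × 2! = 479001600 × 2 = 958003200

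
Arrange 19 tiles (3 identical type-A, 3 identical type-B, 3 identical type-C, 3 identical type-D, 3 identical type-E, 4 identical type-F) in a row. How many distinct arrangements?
19! / (3! × 3! × 3! × 3! × 3! × 4!) = 651819168000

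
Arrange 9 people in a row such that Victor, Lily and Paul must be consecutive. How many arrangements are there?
Treat the 3 as one block: (9-3+1)! × 3! = 5040 × 6 = 30240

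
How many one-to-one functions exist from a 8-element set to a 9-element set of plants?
P(9,8) = 9!/(9-8)! = 362880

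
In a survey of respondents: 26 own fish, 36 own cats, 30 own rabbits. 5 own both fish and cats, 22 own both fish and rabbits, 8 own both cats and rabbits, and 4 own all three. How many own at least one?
|A∪B∪C| = 26+36+30-5-22-8+4 = 61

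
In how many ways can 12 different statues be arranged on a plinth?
12! = 479001600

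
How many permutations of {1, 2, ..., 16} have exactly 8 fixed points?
Choose the 8 fixed points C(16,8) = 12870, derange the rest: !8 = Σ_{j=0}^{8} (-1)^j·8!/j! = 40320 - 40320 + 20160 - 6720 + 1680 - 336 + 56 - 8 + 1 = 14833. Product = 12870 × 14833 = 190900710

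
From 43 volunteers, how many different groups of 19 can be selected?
C(43,19) = 43!/(19!×24!) = 800472431850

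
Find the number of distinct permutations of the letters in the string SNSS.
4! / (1! × 3!) = 4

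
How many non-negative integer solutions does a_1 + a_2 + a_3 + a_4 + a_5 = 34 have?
C(34+5-1, 5-1) = C(38, 4) = 73815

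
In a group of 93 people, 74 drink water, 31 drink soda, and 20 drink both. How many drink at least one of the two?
|A∪B| = |A| + |B| - |A∩B| = 74 + 31 - 20 = 85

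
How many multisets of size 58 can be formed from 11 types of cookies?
C(58+11-1, 11-1) = C(68, 10) = 290752384208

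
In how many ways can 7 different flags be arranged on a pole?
7! = 5040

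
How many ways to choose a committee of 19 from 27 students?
C(27,19) = 27!/(19!×8!) = 2220075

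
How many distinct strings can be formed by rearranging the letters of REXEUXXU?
8! / (1! × 3! × 2! × 2!) = 1680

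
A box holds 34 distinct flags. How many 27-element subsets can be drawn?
C(34,27) = 34!/(27!×7!) = 5379616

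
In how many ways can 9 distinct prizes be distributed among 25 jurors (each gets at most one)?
P(25,9) = 25!/(25-9)! = 741354768000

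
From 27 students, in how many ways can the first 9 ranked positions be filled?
P(27,9) = 27!/(27-9)! = 1700755056000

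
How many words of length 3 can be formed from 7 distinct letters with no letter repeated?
P(7,3) = 7!/(7-3)! = 210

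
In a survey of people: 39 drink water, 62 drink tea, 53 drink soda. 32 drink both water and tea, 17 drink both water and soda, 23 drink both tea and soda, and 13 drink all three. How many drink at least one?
|A∪B∪C| = 39+62+53-32-17-23+13 = 95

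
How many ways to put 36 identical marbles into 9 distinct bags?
C(36+9-1, 9-1) = C(44, 8) = 177232627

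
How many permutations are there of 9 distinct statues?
9! = 362880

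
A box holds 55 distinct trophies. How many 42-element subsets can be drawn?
C(55,42) = 55!/(42!×13!) = 1451182990950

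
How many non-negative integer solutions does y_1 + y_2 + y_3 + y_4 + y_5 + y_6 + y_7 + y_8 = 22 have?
C(22+8-1, 8-1) = C(29, 7) = 1560780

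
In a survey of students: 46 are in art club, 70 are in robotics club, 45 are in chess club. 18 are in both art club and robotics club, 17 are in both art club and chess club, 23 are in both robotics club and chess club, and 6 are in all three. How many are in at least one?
|A∪B∪C| = 46+70+45-18-17-23+6 = 109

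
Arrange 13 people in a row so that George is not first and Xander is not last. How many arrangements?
By inclusion-exclusion: 13! - 2×(13-1)! + (13-2)! = 6227020800 - 958003200 + 39916800 = 5308934400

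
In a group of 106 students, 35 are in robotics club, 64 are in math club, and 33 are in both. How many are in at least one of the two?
|A∪B| = |A| + |B| - |A∩B| = 35 + 64 - 33 = 66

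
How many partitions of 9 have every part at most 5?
Let r_j(i) = number of partitions of i into parts ≤ j, for i = 0..9. r_1(i) = 1 for all i; r_j(i) = r_{j-1}(i) + r_j(i-j). Rows j = 2..5: ≤2: 1 1 2 2 3 3 4 4 5 5; ≤3: 1 1 2 3 4 5 7 8 10 12; ≤4: 1 1 2 3 5 6 9 11 15 18; ≤5: 1 1 2 3 5 7 10 13 18 23. r_5(9) = 23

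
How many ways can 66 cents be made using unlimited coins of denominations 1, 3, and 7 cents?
Coefficient of x^66 in 1/(1-x^1) · 1/(1-x^3) · 1/(1-x^7). Case on j = number of 7-cent coins (j = 0..9); remainder r = 66 - 7j is made from {1,3} in ⌊r/3⌋+1 ways. r = 66, 59, 52, 45, 38, 31, 24, 17, 10, 3 → 23 + 20 + 18 + 16 + 13 + 11 + 9 + 6 + 4 + 2 = 122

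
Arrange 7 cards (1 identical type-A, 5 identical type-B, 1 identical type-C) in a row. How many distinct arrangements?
7! / (1! × 5! × 1!) = 42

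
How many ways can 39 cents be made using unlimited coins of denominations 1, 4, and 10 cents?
Coefficient of x^39 in 1/(1-x^1) · 1/(1-x^4) · 1/(1-x^10). Case on j = number of 10-cent coins (j = 0..3); remainder r = 39 - 10j is made from {1,4} in ⌊r/4⌋+1 ways. r = 39, 29, 19, 9 → 10 + 8 + 5 + 3 = 26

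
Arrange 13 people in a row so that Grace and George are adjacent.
Treat as block: (13-1)! × 2! = 479001600 × 2 = 958003200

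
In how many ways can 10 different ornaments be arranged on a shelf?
10! = 3628800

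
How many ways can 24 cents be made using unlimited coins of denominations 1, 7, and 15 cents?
Coefficient of x^24 in 1/(1-x^1) · 1/(1-x^7) · 1/(1-x^15). Case on j = number of 15-cent coins (j = 0..1); remainder r = 24 - 15j is made from {1,7} in ⌊r/7⌋+1 ways. r = 24, 9 → 4 + 2 = 6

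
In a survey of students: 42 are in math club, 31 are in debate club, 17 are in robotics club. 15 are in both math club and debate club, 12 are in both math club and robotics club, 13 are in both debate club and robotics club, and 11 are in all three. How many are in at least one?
|A∪B∪C| = 42+31+17-15-12-13+11 = 61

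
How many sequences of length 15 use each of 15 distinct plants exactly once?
15! = 1307674368000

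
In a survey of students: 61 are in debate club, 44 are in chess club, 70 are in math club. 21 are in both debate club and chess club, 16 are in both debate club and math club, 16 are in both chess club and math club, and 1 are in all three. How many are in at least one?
|A∪B∪C| = 61+44+70-21-16-16+1 = 123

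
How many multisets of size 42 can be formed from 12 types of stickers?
C(42+12-1, 12-1) = C(53, 11) = 76223753060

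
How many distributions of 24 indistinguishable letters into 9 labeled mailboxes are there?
C(24+9-1, 9-1) = C(32, 8) = 10518300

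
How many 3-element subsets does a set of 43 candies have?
C(43,3) = 43!/(3!×40!) = 12341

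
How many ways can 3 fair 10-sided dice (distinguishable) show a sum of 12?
Coefficient of x^12 in (x + x² + ... + x^10)^3. By inclusion-exclusion on dice exceeding 10: Σ_j (-1)^j C(3,j)·C(12-1-10j, 2) = C(3,0)·C(11,2) = 1·55 = 55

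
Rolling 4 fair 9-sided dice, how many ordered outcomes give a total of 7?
Coefficient of x^7 in (x + x² + ... + x^9)^4. By inclusion-exclusion on dice exceeding 9: Σ_j (-1)^j C(4,j)·C(7-1-9j, 3) = C(4,0)·C(6,3) = 1·20 = 20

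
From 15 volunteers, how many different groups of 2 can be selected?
C(15,2) = 15!/(2!×13!) = 105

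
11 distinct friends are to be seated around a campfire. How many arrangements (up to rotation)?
Circular: fix one position, arrange the rest. (11-1)! = 3628800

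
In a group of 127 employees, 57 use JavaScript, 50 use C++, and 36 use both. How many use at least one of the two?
|A∪B| = |A| + |B| - |A∩B| = 57 + 50 - 36 = 71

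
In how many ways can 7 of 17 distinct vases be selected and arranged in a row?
P(17,7) = 17!/(17-7)! = 98017920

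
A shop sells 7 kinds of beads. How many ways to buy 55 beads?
C(55+7-1, 7-1) = C(61, 6) = 55525372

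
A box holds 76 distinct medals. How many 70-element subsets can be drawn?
C(76,70) = 76!/(70!×6!) = 218618940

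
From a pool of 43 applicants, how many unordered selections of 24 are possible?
C(43,24) = 43!/(24!×19!) = 800472431850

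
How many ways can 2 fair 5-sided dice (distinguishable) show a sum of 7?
Coefficient of x^7 in (x + x² + ... + x^5)^2. By inclusion-exclusion on dice exceeding 5: Σ_j (-1)^j C(2,j)·C(7-1-5j, 1) = C(2,0)·C(6,1) - C(2,1)·C(1,1) = 1·6 - 2·1 = 4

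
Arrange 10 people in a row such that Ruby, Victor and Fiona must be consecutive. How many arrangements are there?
Treat the 3 as one block: (10-3+1)! × 3! = 40320 × 6 = 241920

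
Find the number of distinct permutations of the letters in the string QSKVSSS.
7! / (1! × 1! × 4! × 1!) = 210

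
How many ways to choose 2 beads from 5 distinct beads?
C(5,2) = 5!/(2!×3!) = 10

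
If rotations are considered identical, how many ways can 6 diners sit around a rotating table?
Circular: fix one position, arrange the rest. (6-1)! = 120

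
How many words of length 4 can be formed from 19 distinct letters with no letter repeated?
P(19,4) = 19!/(19-4)! = 93024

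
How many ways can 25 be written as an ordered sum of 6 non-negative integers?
C(25+6-1, 6-1) = C(30, 5) = 142506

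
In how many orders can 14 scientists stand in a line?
14! = 87178291200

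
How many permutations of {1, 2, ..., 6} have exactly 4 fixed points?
Choose the 4 fixed points C(6,4) = 15, derange the rest: !2 = Σ_{j=0}^{2} (-1)^j·2!/j! = 2 - 2 + 1 = 1. Product = 15 × 1 = 15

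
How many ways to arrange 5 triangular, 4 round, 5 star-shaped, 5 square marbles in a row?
19! / (5! × 4! × 5! × 5!) = 2933186256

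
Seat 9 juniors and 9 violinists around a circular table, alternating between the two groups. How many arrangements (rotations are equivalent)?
Fix one of the juniors: (9-1)! ways for the remaining juniors, × 9! ways for the violinists = 40320 × 362880 = 14631321600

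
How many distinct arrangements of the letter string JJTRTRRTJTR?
11! / (4! × 4! × 3!) = 11550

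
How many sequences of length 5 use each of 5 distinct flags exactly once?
5! = 120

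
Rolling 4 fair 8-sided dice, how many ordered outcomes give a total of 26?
Coefficient of x^26 in (x + x² + ... + x^8)^4. By inclusion-exclusion on dice exceeding 8: Σ_j (-1)^j C(4,j)·C(26-1-8j, 3) = C(4,0)·C(25,3) - C(4,1)·C(17,3) + C(4,2)·C(9,3) = 1·2300 - 4·680 + 6·84 = 84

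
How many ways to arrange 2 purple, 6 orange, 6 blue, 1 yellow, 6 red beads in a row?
21! / (2! × 6! × 6! × 1! × 6!) = 68441012640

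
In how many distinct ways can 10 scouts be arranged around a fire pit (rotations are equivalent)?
Circular: fix one position, arrange the rest. (10-1)! = 362880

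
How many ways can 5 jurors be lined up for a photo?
5! = 120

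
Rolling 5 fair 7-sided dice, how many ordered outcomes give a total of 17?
Coefficient of x^17 in (x + x² + ... + x^7)^5. By inclusion-exclusion on dice exceeding 7: Σ_j (-1)^j C(5,j)·C(17-1-7j, 4) = C(5,0)·C(16,4) - C(5,1)·C(9,4) = 1·1820 - 5·126 = 1190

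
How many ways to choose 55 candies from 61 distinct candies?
C(61,55) = 61!/(55!×6!) = 55525372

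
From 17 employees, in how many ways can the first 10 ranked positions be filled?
P(17,10) = 17!/(17-10)! = 70572902400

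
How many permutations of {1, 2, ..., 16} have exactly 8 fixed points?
Choose the 8 fixed points C(16,8) = 12870, derange the rest: !8 = Σ_{j=0}^{8} (-1)^j·8!/j! = 40320 - 40320 + 20160 - 6720 + 1680 - 336 + 56 - 8 + 1 = 14833. Product = 12870 × 14833 = 190900710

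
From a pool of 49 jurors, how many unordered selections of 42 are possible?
C(49,42) = 49!/(42!×7!) = 85900584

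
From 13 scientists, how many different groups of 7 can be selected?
C(13,7) = 13!/(7!×6!) = 1716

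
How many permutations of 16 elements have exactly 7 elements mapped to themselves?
Choose the 7 fixed points C(16,7) = 11440, derange the rest: !9 = Σ_{j=0}^{9} (-1)^j·9!/j! = 362880 - 362880 + 181440 - 60480 + 15120 - 3024 + 504 - 72 + 9 - 1 = 133496. Product = 11440 × 133496 = 1527194240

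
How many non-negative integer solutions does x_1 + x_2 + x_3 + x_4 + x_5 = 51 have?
C(51+5-1, 5-1) = C(55, 4) = 341055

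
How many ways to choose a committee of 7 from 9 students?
C(9,7) = 9!/(7!×2!) = 36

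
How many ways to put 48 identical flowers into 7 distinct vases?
C(48+7-1, 7-1) = C(54, 6) = 25827165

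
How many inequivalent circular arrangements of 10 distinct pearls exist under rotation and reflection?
(10-1)!/2 = 362880/2 = 181440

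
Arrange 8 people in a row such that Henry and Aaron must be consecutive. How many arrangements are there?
Treat the 2 as one block: (8-2+1)! × 2! = 5040 × 2 = 10080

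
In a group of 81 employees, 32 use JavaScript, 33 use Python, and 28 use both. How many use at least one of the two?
|A∪B| = |A| + |B| - |A∩B| = 32 + 33 - 28 = 37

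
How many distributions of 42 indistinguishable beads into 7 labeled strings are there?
C(42+7-1, 7-1) = C(48, 6) = 12271512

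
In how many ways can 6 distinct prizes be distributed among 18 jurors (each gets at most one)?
P(18,6) = 18!/(18-6)! = 13366080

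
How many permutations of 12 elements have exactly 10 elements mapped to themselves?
Choose the 10 fixed points C(12,10) = 66, derange the rest: !2 = Σ_{j=0}^{2} (-1)^j·2!/j! = 2 - 2 + 1 = 1. Product = 66 × 1 = 66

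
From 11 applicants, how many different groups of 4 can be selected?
C(11,4) = 11!/(4!×7!) = 330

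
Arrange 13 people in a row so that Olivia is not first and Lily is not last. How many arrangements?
By inclusion-exclusion: 13! - 2×(13-1)! + (13-2)! = 6227020800 - 958003200 + 39916800 = 5308934400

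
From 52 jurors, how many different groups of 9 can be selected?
C(52,9) = 52!/(9!×43!) = 3679075400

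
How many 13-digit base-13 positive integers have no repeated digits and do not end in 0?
Last digit: 12 nonzero choices. First digit: 11 (nonzero, ≠last). Middle 11: P(11,11) = 39916800. Total = 5269017600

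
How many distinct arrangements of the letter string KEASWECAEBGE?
12! / (1! × 1! × 1! × 1! × 2! × 4! × 1! × 1!) = 9979200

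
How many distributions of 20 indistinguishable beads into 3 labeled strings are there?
C(20+3-1, 3-1) = C(22, 2) = 231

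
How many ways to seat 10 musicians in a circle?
Circular: fix one position, arrange the rest. (10-1)! = 362880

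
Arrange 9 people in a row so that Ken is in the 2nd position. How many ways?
Fix one position: (9-1)! = 40320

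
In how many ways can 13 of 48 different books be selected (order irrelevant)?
C(48,13) = 48!/(13!×35!) = 192928249296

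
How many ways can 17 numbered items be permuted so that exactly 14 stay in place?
Choose the 14 fixed points C(17,14) = 680, derange the rest: !3 = Σ_{j=0}^{3} (-1)^j·3!/j! = 6 - 6 + 3 - 1 = 2. Product = 680 × 2 = 1360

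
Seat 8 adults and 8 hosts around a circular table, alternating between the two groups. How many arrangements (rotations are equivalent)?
Fix one of the adults: (8-1)! ways for the remaining adults, × 8! ways for the hosts = 5040 × 40320 = 203212800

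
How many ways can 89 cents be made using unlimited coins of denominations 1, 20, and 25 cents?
Coefficient of x^89 in 1/(1-x^1) · 1/(1-x^20) · 1/(1-x^25). Case on j = number of 25-cent coins (j = 0..3); remainder r = 89 - 25j is made from {1,20} in ⌊r/20⌋+1 ways. r = 89, 64, 39, 14 → 5 + 4 + 2 + 1 = 12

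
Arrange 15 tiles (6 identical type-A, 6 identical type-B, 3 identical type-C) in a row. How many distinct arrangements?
15! / (6! × 6! × 3!) = 420420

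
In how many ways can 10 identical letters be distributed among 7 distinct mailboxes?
C(10+7-1, 7-1) = C(16, 6) = 8008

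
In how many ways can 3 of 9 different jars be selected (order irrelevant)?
C(9,3) = 9!/(3!×6!) = 84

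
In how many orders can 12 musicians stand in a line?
12! = 479001600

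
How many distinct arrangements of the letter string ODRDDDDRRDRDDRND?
16! / (5! × 1! × 1! × 9!) = 480480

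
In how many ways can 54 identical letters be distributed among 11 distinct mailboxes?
C(54+11-1, 11-1) = C(64, 10) = 151473214816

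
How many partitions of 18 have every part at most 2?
Let r_j(i) = number of partitions of i into parts ≤ j, for i = 0..18. r_1(i) = 1 for all i; r_j(i) = r_{j-1}(i) + r_j(i-j). Rows j = 2..2: ≤2: 1 1 2 2 3 3 4 4 5 5 6 6 7 7 8 8 9 9 10. r_2(18) = 10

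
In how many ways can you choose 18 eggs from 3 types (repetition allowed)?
C(18+3-1, 3-1) = C(20, 2) = 190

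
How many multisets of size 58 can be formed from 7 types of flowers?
C(58+7-1, 7-1) = C(64, 6) = 74974368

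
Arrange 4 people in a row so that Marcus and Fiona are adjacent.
Treat as block: (4-1)! × 2! = 6 × 2 = 12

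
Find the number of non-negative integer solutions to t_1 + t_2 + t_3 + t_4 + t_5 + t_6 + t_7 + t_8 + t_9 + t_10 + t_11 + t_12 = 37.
C(37+12-1, 12-1) = C(48, 11) = 22595200368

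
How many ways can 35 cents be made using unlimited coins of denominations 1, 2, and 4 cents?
Coefficient of x^35 in 1/(1-x^1) · 1/(1-x^2) · 1/(1-x^4). Case on j = number of 4-cent coins (j = 0..8); remainder r = 35 - 4j is made from {1,2} in ⌊r/2⌋+1 ways. r = 35, 31, 27, 23, 19, 15, 11, 7, 3 → 18 + 16 + 14 + 12 + 10 + 8 + 6 + 4 + 2 = 90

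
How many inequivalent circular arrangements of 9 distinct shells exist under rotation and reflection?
(9-1)!/2 = 40320/2 = 20160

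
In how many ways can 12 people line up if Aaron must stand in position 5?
Fix one position: (12-1)! = 39916800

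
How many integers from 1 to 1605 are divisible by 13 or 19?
⌊1605/13⌋ + ⌊1605/19⌋ - ⌊1605/247⌋ = 123 + 84 - 6 = 201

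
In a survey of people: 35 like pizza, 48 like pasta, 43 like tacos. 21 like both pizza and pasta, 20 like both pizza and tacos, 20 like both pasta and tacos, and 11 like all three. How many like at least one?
|A∪B∪C| = 35+48+43-21-20-20+11 = 76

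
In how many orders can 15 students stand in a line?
15! = 1307674368000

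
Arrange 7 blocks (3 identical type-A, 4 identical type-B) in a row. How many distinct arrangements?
7! / (3! × 4!) = 35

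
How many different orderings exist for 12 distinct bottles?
12! = 479001600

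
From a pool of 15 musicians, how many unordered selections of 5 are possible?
C(15,5) = 15!/(5!×10!) = 3003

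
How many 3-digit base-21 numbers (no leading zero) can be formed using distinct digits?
First digit: 20 choices (nonzero). Then descending: 20 × 20 × 19 = 7600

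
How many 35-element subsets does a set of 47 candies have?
C(47,35) = 47!/(35!×12!) = 52251400851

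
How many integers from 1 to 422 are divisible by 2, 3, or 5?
⌊422/2⌋+⌊422/3⌋+⌊422/5⌋ - ⌊422/6⌋-⌊422/10⌋-⌊422/15⌋ + ⌊422/30⌋ = 211+140+84 - 70-42-28 + 14 = 309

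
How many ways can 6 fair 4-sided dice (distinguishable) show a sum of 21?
Coefficient of x^21 in (x + x² + ... + x^4)^6. By inclusion-exclusion on dice exceeding 4: Σ_j (-1)^j C(6,j)·C(21-1-4j, 5) = C(6,0)·C(20,5) - C(6,1)·C(16,5) + C(6,2)·C(12,5) - C(6,3)·C(8,5) = 1·15504 - 6·4368 + 15·792 - 20·56 = 56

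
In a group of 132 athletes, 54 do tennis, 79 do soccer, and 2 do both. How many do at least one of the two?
|A∪B| = |A| + |B| - |A∩B| = 54 + 79 - 2 = 131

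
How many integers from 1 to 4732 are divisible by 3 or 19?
⌊4732/3⌋ + ⌊4732/19⌋ - ⌊4732/57⌋ = 1577 + 249 - 83 = 1743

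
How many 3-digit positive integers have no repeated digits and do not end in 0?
Last digit: 9 nonzero choices. First digit: 8 (nonzero, ≠last). Middle 1: P(8,1) = 8. Total = 576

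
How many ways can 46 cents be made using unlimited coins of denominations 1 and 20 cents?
Coefficient of x^46 in 1/(1-x^1) · 1/(1-x^20). Use j coins of 20 for j = 0..⌊46/20⌋ = 2, the rest in 1s: 2 + 1 = 3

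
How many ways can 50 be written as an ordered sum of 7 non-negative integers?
C(50+7-1, 7-1) = C(56, 6) = 32468436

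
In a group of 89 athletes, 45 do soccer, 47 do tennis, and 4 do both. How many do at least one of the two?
|A∪B| = |A| + |B| - |A∩B| = 45 + 47 - 4 = 88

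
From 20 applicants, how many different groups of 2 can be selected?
C(20,2) = 20!/(2!×18!) = 190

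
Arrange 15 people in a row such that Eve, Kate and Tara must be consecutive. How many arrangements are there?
Treat the 3 as one block: (15-3+1)! × 3! = 6227020800 × 6 = 37362124800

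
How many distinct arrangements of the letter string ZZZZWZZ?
7! / (6! × 1!) = 7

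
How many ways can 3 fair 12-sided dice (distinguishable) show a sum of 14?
Coefficient of x^14 in (x + x² + ... + x^12)^3. By inclusion-exclusion on dice exceeding 12: Σ_j (-1)^j C(3,j)·C(14-1-12j, 2) = C(3,0)·C(13,2) = 1·78 = 78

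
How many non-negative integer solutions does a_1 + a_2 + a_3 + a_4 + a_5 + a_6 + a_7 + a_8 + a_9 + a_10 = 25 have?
C(25+10-1, 10-1) = C(34, 9) = 52451256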